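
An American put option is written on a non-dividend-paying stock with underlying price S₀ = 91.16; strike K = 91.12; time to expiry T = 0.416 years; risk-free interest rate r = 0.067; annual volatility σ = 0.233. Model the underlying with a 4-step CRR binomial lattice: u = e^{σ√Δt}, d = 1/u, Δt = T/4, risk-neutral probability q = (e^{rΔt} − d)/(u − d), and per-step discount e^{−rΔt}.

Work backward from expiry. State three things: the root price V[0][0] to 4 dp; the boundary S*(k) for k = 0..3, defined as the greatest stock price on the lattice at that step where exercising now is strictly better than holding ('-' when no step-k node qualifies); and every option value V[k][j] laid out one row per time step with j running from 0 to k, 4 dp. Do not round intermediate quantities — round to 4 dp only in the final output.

Δt=0.10400, u=1.07804, d=0.92761, q=0.52771, disc=e^(-rΔt)=0.99306
k=4 terminal: V=max(K-S,0) → 23.6249 12.6799 0.0000 0.0000 0.0000
k=3: j=0 S=72.7621 intr=18.3579 cont=17.7252 V=18.3579[EX]; j=1 S=84.5612 intr=6.5588 cont=5.9470 V=6.5588[EX]; j=2 S=98.2737 intr=0.0000 cont=0.0000 V=0.0000[hold]; j=3 S=114.2098 intr=0.0000 cont=0.0000 V=0.0000[hold]  S*(3)=84.5612
k=2: j=0 S=78.4401 intr=12.6799 cont=12.0471 V=12.6799[EX]; j=1 S=91.1600 intr=0.0000 cont=3.0761 V=3.0761[hold]; j=2 S=105.9425 intr=0.0000 cont=0.0000 V=0.0000[hold]  S*(2)=78.4401
k=1: j=0 S=84.5612 intr=6.5588 cont=7.5590 V=7.5590[hold]; j=1 S=98.2737 intr=0.0000 cont=1.4427 V=1.4427[hold]  S*(1)=-
k=0: j=0 S=91.1600 intr=0.0000 cont=4.3013 V=4.3013[hold]  S*(0)=-

price = 4.3013
boundary = - - 78.4401 84.5612
tree:
4.3013
7.5590 1.4427
12.6799 3.0761 0.0000
18.3579 6.5588 0.0000 0.0000
23.6249 12.6799 0.0000 0.0000 0.0000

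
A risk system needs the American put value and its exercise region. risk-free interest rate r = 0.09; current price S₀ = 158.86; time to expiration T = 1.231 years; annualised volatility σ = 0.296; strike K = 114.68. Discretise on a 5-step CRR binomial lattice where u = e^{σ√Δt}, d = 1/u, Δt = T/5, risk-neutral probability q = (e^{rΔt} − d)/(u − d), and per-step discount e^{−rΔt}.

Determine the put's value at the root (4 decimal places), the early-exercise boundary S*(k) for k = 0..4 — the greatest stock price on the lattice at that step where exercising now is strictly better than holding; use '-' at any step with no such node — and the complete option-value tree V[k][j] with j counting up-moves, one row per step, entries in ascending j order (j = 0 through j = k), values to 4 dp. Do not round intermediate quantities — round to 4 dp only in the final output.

price = 2.1688
boundary = - - - - 88.2823
tree:
2.1688
4.2138 0.5123
8.0212 1.1370 0.0000
14.8482 2.5235 0.0000 0.0000
26.3977 5.6009 0.0000 0.0000 0.0000
38.4566 12.4310 0.0000 0.0000 0.0000 0.0000

Δt=0.24620, u=1.15820, d=0.86341, q=0.53935, disc=e^(-rΔt)=0.97809
k=5 terminal: V=max(K-S,0) → 38.4566 12.4310 0.0000 0.0000 0.0000 0.0000
k=4: j=0 S=88.2823 intr=26.3977 cont=23.8846 V=26.3977[EX]; j=1 S=118.4252 intr=0.0000 cont=5.6009 V=5.6009[hold]; j=2 S=158.8600 intr=0.0000 cont=0.0000 V=0.0000[hold]; j=3 S=213.1008 intr=0.0000 cont=0.0000 V=0.0000[hold]; j=4 S=285.8613 intr=0.0000 cont=0.0000 V=0.0000[hold]  S*(4)=88.2823
k=3: j=0 S=102.2490 intr=12.4310 cont=14.8482 V=14.8482[hold]; j=1 S=137.1606 intr=0.0000 cont=2.5235 V=2.5235[hold]; j=2 S=183.9924 intr=0.0000 cont=0.0000 V=0.0000[hold]; j=3 S=246.8142 intr=0.0000 cont=0.0000 V=0.0000[hold]  S*(3)=-
k=2: j=0 S=118.4252 intr=0.0000 cont=8.0212 V=8.0212[hold]; j=1 S=158.8600 intr=0.0000 cont=1.1370 V=1.1370[hold]; j=2 S=213.1008 intr=0.0000 cont=0.0000 V=0.0000[hold]  S*(2)=-
k=1: j=0 S=137.1606 intr=0.0000 cont=4.2138 V=4.2138[hold]; j=1 S=183.9924 intr=0.0000 cont=0.5123 V=0.5123[hold]  S*(1)=-
k=0: j=0 S=158.8600 intr=0.0000 cont=2.1688 V=2.1688[hold]  S*(0)=-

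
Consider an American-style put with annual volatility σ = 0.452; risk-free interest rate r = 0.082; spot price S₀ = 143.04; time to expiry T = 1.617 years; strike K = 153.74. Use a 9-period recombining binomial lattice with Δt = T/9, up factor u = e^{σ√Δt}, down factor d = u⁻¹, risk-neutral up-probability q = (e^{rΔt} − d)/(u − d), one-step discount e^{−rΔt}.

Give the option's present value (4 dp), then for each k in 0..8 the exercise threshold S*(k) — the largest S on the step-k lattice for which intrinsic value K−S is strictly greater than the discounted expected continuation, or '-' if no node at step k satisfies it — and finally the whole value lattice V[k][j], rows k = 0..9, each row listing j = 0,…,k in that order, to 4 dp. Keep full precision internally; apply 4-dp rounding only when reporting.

Δt=0.17967  u=1.21117  d=0.82565  q=0.49075  discount=0.98538
step 9 (expiry): payoffs max(K−S,0) = 128.2365 116.3278 98.8585 73.2321 35.6397 0.0000 0.0000 0.0000 0.0000 0.0000
step 8: (k=8,j=0): S=30.8892, (K−S)⁺=122.8508, hold=120.6024 ⇒ V=122.8508 exercise | (k=8,j=1): S=45.3126, (K−S)⁺=108.4274, hold=106.1790 ⇒ V=108.4274 exercise | (k=8,j=2): S=66.4710, (K−S)⁺=87.2690, hold=85.0206 ⇒ V=87.2690 exercise | (k=8,j=3): S=97.5090, (K−S)⁺=56.2310, hold=53.9826 ⇒ V=56.2310 exercise | (k=8,j=4): S=143.0400, (K−S)⁺=10.7000, hold=17.8842 ⇒ V=17.8842 continue | (k=8,j=5): S=209.8313, (K−S)⁺=0.0000, hold=0.0000 ⇒ V=0.0000 continue | (k=8,j=6): S=307.8101, (K−S)⁺=0.0000, hold=0.0000 ⇒ V=0.0000 continue | (k=8,j=7): S=451.5394, (K−S)⁺=0.0000, hold=0.0000 ⇒ V=0.0000 continue | (k=8,j=8): S=662.3817, (K−S)⁺=0.0000, hold=0.0000 ⇒ V=0.0000 continue  boundary S*=97.5090
step 7: (k=7,j=0): S=37.4122, (K−S)⁺=116.3278, hold=114.0794 ⇒ V=116.3278 exercise | (k=7,j=1): S=54.8815, (K−S)⁺=98.8585, hold=96.6101 ⇒ V=98.8585 exercise | (k=7,j=2): S=80.5079, (K−S)⁺=73.2321, hold=70.9837 ⇒ V=73.2321 exercise | (k=7,j=3): S=118.1003, (K−S)⁺=35.6397, hold=36.8653 ⇒ V=36.8653 continue | (k=7,j=4): S=173.2463, (K−S)⁺=0.0000, hold=8.9744 ⇒ V=8.9744 continue | (k=7,j=5): S=254.1421, (K−S)⁺=0.0000, hold=0.0000 ⇒ V=0.0000 continue | (k=7,j=6): S=372.8115, (K−S)⁺=0.0000, hold=0.0000 ⇒ V=0.0000 continue | (k=7,j=7): S=546.8925, (K−S)⁺=0.0000, hold=0.0000 ⇒ V=0.0000 continue  boundary S*=80.5079
step 6: (k=6,j=0): S=45.3126, (K−S)⁺=108.4274, hold=106.1790 ⇒ V=108.4274 exercise | (k=6,j=1): S=66.4710, (K−S)⁺=87.2690, hold=85.0206 ⇒ V=87.2690 exercise | (k=6,j=2): S=97.5090, (K−S)⁺=56.2310, hold=54.5753 ⇒ V=56.2310 exercise | (k=6,j=3): S=143.0400, (K−S)⁺=10.7000, hold=22.8390 ⇒ V=22.8390 continue | (k=6,j=4): S=209.8313, (K−S)⁺=0.0000, hold=4.5034 ⇒ V=4.5034 continue | (k=6,j=5): S=307.8101, (K−S)⁺=0.0000, hold=0.0000 ⇒ V=0.0000 continue | (k=6,j=6): S=451.5394, (K−S)⁺=0.0000, hold=0.0000 ⇒ V=0.0000 continue  boundary S*=97.5090
step 5: (k=5,j=0): S=54.8815, (K−S)⁺=98.8585, hold=96.6101 ⇒ V=98.8585 exercise | (k=5,j=1): S=80.5079, (K−S)⁺=73.2321, hold=70.9837 ⇒ V=73.2321 exercise | (k=5,j=2): S=118.1003, (K−S)⁺=35.6397, hold=39.2613 ⇒ V=39.2613 continue | (k=5,j=3): S=173.2463, (K−S)⁺=0.0000, hold=13.6385 ⇒ V=13.6385 continue | (k=5,j=4): S=254.1421, (K−S)⁺=0.0000, hold=2.2598 ⇒ V=2.2598 continue | (k=5,j=5): S=372.8115, (K−S)⁺=0.0000, hold=0.0000 ⇒ V=0.0000 continue  boundary S*=80.5079
step 4: (k=4,j=0): S=66.4710, (K−S)⁺=87.2690, hold=85.0206 ⇒ V=87.2690 exercise | (k=4,j=1): S=97.5090, (K−S)⁺=56.2310, hold=55.7339 ⇒ V=56.2310 exercise | (k=4,j=2): S=143.0400, (K−S)⁺=10.7000, hold=26.2967 ⇒ V=26.2967 continue | (k=4,j=3): S=209.8313, (K−S)⁺=0.0000, hold=7.9367 ⇒ V=7.9367 continue | (k=4,j=4): S=307.8101, (K−S)⁺=0.0000, hold=1.1340 ⇒ V=1.1340 continue  boundary S*=97.5090
step 3: (k=3,j=0): S=80.5079, (K−S)⁺=73.2321, hold=70.9837 ⇒ V=73.2321 exercise | (k=3,j=1): S=118.1003, (K−S)⁺=35.6397, hold=40.9334 ⇒ V=40.9334 continue | (k=3,j=2): S=173.2463, (K−S)⁺=0.0000, hold=17.0338 ⇒ V=17.0338 continue | (k=3,j=3): S=254.1421, (K−S)⁺=0.0000, hold=4.5310 ⇒ V=4.5310 continue  boundary S*=80.5079
step 2: (k=2,j=0): S=97.5090, (K−S)⁺=56.2310, hold=56.5424 ⇒ V=56.5424 continue | (k=2,j=1): S=143.0400, (K−S)⁺=10.7000, hold=28.7776 ⇒ V=28.7776 continue | (k=2,j=2): S=209.8313, (K−S)⁺=0.0000, hold=10.7387 ⇒ V=10.7387 continue  boundary S*=-
step 1: (k=1,j=0): S=118.1003, (K−S)⁺=35.6397, hold=42.2893 ⇒ V=42.2893 continue | (k=1,j=1): S=173.2463, (K−S)⁺=0.0000, hold=19.6337 ⇒ V=19.6337 continue  boundary S*=-
step 0: (k=0,j=0): S=143.0400, (K−S)⁺=10.7000, hold=30.7153 ⇒ V=30.7153 continue  boundary S*=-

price = 30.7153
boundary = - - - 80.5079 97.5090 80.5079 97.5090 80.5079 97.5090
tree:
30.7153
42.2893 19.6337
56.5424 28.7776 10.7387
73.2321 40.9334 17.0338 4.5310
87.2690 56.2310 26.2967 7.9367 1.1340
98.8585 73.2321 39.2613 13.6385 2.2598 0.0000
108.4274 87.2690 56.2310 22.8390 4.5034 0.0000 0.0000
116.3278 98.8585 73.2321 36.8653 8.9744 0.0000 0.0000 0.0000
122.8508 108.4274 87.2690 56.2310 17.8842 0.0000 0.0000 0.0000 0.0000
128.2365 116.3278 98.8585 73.2321 35.6397 0.0000 0.0000 0.0000 0.0000 0.0000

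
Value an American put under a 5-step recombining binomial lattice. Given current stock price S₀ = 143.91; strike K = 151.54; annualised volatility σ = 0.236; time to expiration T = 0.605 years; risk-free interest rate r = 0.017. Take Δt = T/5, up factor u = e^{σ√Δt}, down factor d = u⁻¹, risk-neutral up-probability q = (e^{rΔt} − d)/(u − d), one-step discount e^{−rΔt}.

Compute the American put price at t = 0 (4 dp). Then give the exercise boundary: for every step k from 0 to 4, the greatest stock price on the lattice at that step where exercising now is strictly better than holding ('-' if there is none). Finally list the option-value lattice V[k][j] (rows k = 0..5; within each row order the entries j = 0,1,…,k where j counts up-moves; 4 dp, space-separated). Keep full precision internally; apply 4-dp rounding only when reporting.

price = 14.3077
boundary = - - - 112.4951 122.1198
tree:
14.3077
20.9850 7.4736
29.4351 12.3485 2.4716
39.0449 19.6366 4.8756 0.0000
47.9110 29.4202 9.6177 0.0000 0.0000
56.0784 39.0449 18.9720 0.0000 0.0000 0.0000

Δt=0.12100, u=1.08556, d=0.92119, q=0.49202, disc=e^(-rΔt)=0.99795
k=5 terminal: V=max(K-S,0) → 56.0784 39.0449 18.9720 0.0000 0.0000 0.0000
k=4: j=0 S=103.6290 intr=47.9110 cont=47.5996 V=47.9110[EX]; j=1 S=122.1198 intr=29.4202 cont=29.1088 V=29.4202[EX]; j=2 S=143.9100 intr=7.6300 cont=9.6177 V=9.6177[hold]; j=3 S=169.5883 intr=0.0000 cont=0.0000 V=0.0000[hold]; j=4 S=199.8484 intr=0.0000 cont=0.0000 V=0.0000[hold]  S*(4)=122.1198
k=3: j=0 S=112.4951 intr=39.0449 cont=38.7335 V=39.0449[EX]; j=1 S=132.5680 intr=18.9720 cont=19.6366 V=19.6366[hold]; j=2 S=156.2224 intr=0.0000 cont=4.8756 V=4.8756[hold]; j=3 S=184.0976 intr=0.0000 cont=0.0000 V=0.0000[hold]  S*(3)=112.4951
k=2: j=0 S=122.1198 intr=29.4202 cont=29.4351 V=29.4351[hold]; j=1 S=143.9100 intr=7.6300 cont=12.3485 V=12.3485[hold]; j=2 S=169.5883 intr=0.0000 cont=2.4716 V=2.4716[hold]  S*(2)=-
k=1: j=0 S=132.5680 intr=18.9720 cont=20.9850 V=20.9850[hold]; j=1 S=156.2224 intr=0.0000 cont=7.4736 V=7.4736[hold]  S*(1)=-
k=0: j=0 S=143.9100 intr=7.6300 cont=14.3077 V=14.3077[hold]  S*(0)=-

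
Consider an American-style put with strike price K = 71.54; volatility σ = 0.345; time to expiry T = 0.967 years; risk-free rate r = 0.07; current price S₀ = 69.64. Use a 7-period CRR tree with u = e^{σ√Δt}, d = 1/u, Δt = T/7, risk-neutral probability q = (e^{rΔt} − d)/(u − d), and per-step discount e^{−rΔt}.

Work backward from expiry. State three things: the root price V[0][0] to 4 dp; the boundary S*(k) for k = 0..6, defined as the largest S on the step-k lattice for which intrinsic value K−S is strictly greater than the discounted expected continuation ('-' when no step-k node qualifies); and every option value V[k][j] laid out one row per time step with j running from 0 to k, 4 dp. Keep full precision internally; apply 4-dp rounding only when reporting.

Δt=0.13814  u=1.13681  d=0.87965  q=0.50577  discount=0.99038
step 7 (expiry): payoffs max(K−S,0) = 43.1584 34.8612 24.1385 10.2810 0.0000 0.0000 0.0000 0.0000
step 6: (k=6,j=0): S=32.2646, (K−S)⁺=39.2754, hold=38.5870 ⇒ V=39.2754 exercise | (k=6,j=1): S=41.6969, (K−S)⁺=29.8431, hold=29.1547 ⇒ V=29.8431 exercise | (k=6,j=2): S=53.8867, (K−S)⁺=17.6533, hold=16.9649 ⇒ V=17.6533 exercise | (k=6,j=3): S=69.6400, (K−S)⁺=1.9000, hold=5.0323 ⇒ V=5.0323 continue | (k=6,j=4): S=89.9987, (K−S)⁺=0.0000, hold=0.0000 ⇒ V=0.0000 continue | (k=6,j=5): S=116.3091, (K−S)⁺=0.0000, hold=0.0000 ⇒ V=0.0000 continue | (k=6,j=6): S=150.3112, (K−S)⁺=0.0000, hold=0.0000 ⇒ V=0.0000 continue  boundary S*=53.8867
step 5: (k=5,j=0): S=36.6788, (K−S)⁺=34.8612, hold=34.1728 ⇒ V=34.8612 exercise | (k=5,j=1): S=47.4015, (K−S)⁺=24.1385, hold=23.4500 ⇒ V=24.1385 exercise | (k=5,j=2): S=61.2590, (K−S)⁺=10.2810, hold=11.1615 ⇒ V=11.1615 continue | (k=5,j=3): S=79.1676, (K−S)⁺=0.0000, hold=2.4631 ⇒ V=2.4631 continue | (k=5,j=4): S=102.3116, (K−S)⁺=0.0000, hold=0.0000 ⇒ V=0.0000 continue | (k=5,j=5): S=132.2217, (K−S)⁺=0.0000, hold=0.0000 ⇒ V=0.0000 continue  boundary S*=47.4015
step 4: (k=4,j=0): S=41.6969, (K−S)⁺=29.8431, hold=29.1547 ⇒ V=29.8431 exercise | (k=4,j=1): S=53.8867, (K−S)⁺=17.6533, hold=17.4059 ⇒ V=17.6533 exercise | (k=4,j=2): S=69.6400, (K−S)⁺=1.9000, hold=6.6970 ⇒ V=6.6970 continue | (k=4,j=3): S=89.9987, (K−S)⁺=0.0000, hold=1.2056 ⇒ V=1.2056 continue | (k=4,j=4): S=116.3091, (K−S)⁺=0.0000, hold=0.0000 ⇒ V=0.0000 continue  boundary S*=53.8867
step 3: (k=3,j=0): S=47.4015, (K−S)⁺=24.1385, hold=23.4500 ⇒ V=24.1385 exercise | (k=3,j=1): S=61.2590, (K−S)⁺=10.2810, hold=11.9954 ⇒ V=11.9954 continue | (k=3,j=2): S=79.1676, (K−S)⁺=0.0000, hold=3.8819 ⇒ V=3.8819 continue | (k=3,j=3): S=102.3116, (K−S)⁺=0.0000, hold=0.5901 ⇒ V=0.5901 continue  boundary S*=47.4015
step 2: (k=2,j=0): S=53.8867, (K−S)⁺=17.6533, hold=17.8236 ⇒ V=17.8236 continue | (k=2,j=1): S=69.6400, (K−S)⁺=1.9000, hold=7.8159 ⇒ V=7.8159 continue | (k=2,j=2): S=89.9987, (K−S)⁺=0.0000, hold=2.1957 ⇒ V=2.1957 continue  boundary S*=-
step 1: (k=1,j=0): S=61.2590, (K−S)⁺=10.2810, hold=12.6392 ⇒ V=12.6392 continue | (k=1,j=1): S=79.1676, (K−S)⁺=0.0000, hold=4.9255 ⇒ V=4.9255 continue  boundary S*=-
step 0: (k=0,j=0): S=69.6400, (K−S)⁺=1.9000, hold=8.6537 ⇒ V=8.6537 continue  boundary S*=-

price = 8.6537
boundary = - - - 47.4015 53.8867 47.4015 53.8867
tree:
8.6537
12.6392 4.9255
17.8236 7.8159 2.1957
24.1385 11.9954 3.8819 0.5901
29.8431 17.6533 6.6970 1.2056 0.0000
34.8612 24.1385 11.1615 2.4631 0.0000 0.0000
39.2754 29.8431 17.6533 5.0323 0.0000 0.0000 0.0000
43.1584 34.8612 24.1385 10.2810 0.0000 0.0000 0.0000 0.0000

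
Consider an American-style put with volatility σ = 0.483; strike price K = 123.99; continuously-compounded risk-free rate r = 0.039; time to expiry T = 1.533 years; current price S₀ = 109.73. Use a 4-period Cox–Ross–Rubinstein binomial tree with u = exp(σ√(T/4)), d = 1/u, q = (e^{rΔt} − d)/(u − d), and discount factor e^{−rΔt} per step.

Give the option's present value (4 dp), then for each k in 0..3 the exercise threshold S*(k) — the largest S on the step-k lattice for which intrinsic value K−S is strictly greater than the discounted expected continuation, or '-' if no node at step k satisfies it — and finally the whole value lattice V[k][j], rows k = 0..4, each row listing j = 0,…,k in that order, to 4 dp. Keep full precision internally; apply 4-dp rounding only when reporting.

price = 32.2001
boundary = - - 60.3402 81.3704
tree:
32.2001
46.2110 16.1939
63.6498 26.4937 4.1773
79.2446 42.6196 7.7181 0.0000
90.8090 63.6498 14.2600 0.0000 0.0000

Δt=0.38325, u=1.34853, d=0.74155, q=0.45061, disc=e^(-rΔt)=0.98516
k=4 terminal: V=max(K-S,0) → 90.8090 63.6498 14.2600 0.0000 0.0000
k=3: j=0 S=44.7454 intr=79.2446 cont=77.4052 V=79.2446[EX]; j=1 S=81.3704 intr=42.6196 cont=40.7802 V=42.6196[EX]; j=2 S=147.9737 intr=0.0000 cont=7.7181 V=7.7181[hold]; j=3 S=269.0932 intr=0.0000 cont=0.0000 V=0.0000[hold]  S*(3)=81.3704
k=2: j=0 S=60.3402 intr=63.6498 cont=61.8103 V=63.6498[EX]; j=1 S=109.7300 intr=14.2600 cont=26.4937 V=26.4937[hold]; j=2 S=199.5463 intr=0.0000 cont=4.1773 V=4.1773[hold]  S*(2)=60.3402
k=1: j=0 S=81.3704 intr=42.6196 cont=46.2110 V=46.2110[hold]; j=1 S=147.9737 intr=0.0000 cont=16.1939 V=16.1939[hold]  S*(1)=-
k=0: j=0 S=109.7300 intr=14.2600 cont=32.2001 V=32.2001[hold]  S*(0)=-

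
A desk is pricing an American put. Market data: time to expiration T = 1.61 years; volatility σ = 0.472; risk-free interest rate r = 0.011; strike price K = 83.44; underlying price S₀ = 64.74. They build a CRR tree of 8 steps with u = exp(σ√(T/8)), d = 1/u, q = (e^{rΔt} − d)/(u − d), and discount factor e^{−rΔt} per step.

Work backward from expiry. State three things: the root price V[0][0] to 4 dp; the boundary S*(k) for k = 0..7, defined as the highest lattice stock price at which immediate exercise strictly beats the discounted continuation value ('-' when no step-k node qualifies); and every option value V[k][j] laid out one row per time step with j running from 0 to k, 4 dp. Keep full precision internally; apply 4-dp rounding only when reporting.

Δt=0.20125, u=1.23583, d=0.80917, q=0.45246, disc=e^(-rΔt)=0.99779
k=8 terminal: V=max(K-S,0) → 71.5413 65.2673 55.6853 41.0509 18.7000 0.0000 0.0000 0.0000 0.0000
k=7: j=0 S=14.7048 intr=68.7352 cont=68.5507 V=68.7352[EX]; j=1 S=22.4583 intr=60.9817 cont=60.7971 V=60.9817[EX]; j=2 S=34.3001 intr=49.1399 cont=48.9554 V=49.1399[EX]; j=3 S=52.3858 intr=31.0542 cont=30.8697 V=31.0542[EX]; j=4 S=80.0077 intr=3.4323 cont=10.2164 V=10.2164[hold]; j=5 S=122.1940 intr=0.0000 cont=0.0000 V=0.0000[hold]; j=6 S=186.6241 intr=0.0000 cont=0.0000 V=0.0000[hold]; j=7 S=285.0268 intr=0.0000 cont=0.0000 V=0.0000[hold]  S*(7)=52.3858
k=6: j=0 S=18.1727 intr=65.2673 cont=65.0828 V=65.2673[EX]; j=1 S=27.7547 intr=55.6853 cont=55.5008 V=55.6853[EX]; j=2 S=42.3891 intr=41.0509 cont=40.8663 V=41.0509[EX]; j=3 S=64.7400 intr=18.7000 cont=21.5782 V=21.5782[hold]; j=4 S=98.8760 intr=0.0000 cont=5.5816 V=5.5816[hold]; j=5 S=151.0110 intr=0.0000 cont=0.0000 V=0.0000[hold]; j=6 S=230.6358 intr=0.0000 cont=0.0000 V=0.0000[hold]  S*(6)=42.3891
k=5: j=0 S=22.4583 intr=60.9817 cont=60.7971 V=60.9817[EX]; j=1 S=34.3001 intr=49.1399 cont=48.9554 V=49.1399[EX]; j=2 S=52.3858 intr=31.0542 cont=32.1691 V=32.1691[hold]; j=3 S=80.0077 intr=3.4323 cont=14.3087 V=14.3087[hold]; j=4 S=122.1940 intr=0.0000 cont=3.0494 V=3.0494[hold]; j=5 S=186.6241 intr=0.0000 cont=0.0000 V=0.0000[hold]  S*(5)=34.3001
k=4: j=0 S=27.7547 intr=55.6853 cont=55.5008 V=55.6853[EX]; j=1 S=42.3891 intr=41.0509 cont=41.3697 V=41.3697[hold]; j=2 S=64.7400 intr=18.7000 cont=24.0348 V=24.0348[hold]; j=3 S=98.8760 intr=0.0000 cont=9.1940 V=9.1940[hold]; j=4 S=151.0110 intr=0.0000 cont=1.6660 V=1.6660[hold]  S*(4)=27.7547
k=3: j=0 S=34.3001 intr=49.1399 cont=49.0993 V=49.1399[EX]; j=1 S=52.3858 intr=31.0542 cont=33.4523 V=33.4523[hold]; j=2 S=80.0077 intr=3.4323 cont=17.2817 V=17.2817[hold]; j=3 S=122.1940 intr=0.0000 cont=5.7751 V=5.7751[hold]  S*(3)=34.3001
k=2: j=0 S=42.3891 intr=41.0509 cont=41.9490 V=41.9490[hold]; j=1 S=64.7400 intr=18.7000 cont=26.0780 V=26.0780[hold]; j=2 S=98.8760 intr=0.0000 cont=12.0488 V=12.0488[hold]  S*(2)=-
k=1: j=0 S=52.3858 intr=31.0542 cont=34.6912 V=34.6912[hold]; j=1 S=80.0077 intr=3.4323 cont=19.6868 V=19.6868[hold]  S*(1)=-
k=0: j=0 S=64.7400 intr=18.7000 cont=27.8407 V=27.8407[hold]  S*(0)=-

price = 27.8407
boundary = - - - 34.3001 27.7547 34.3001 42.3891 52.3858
tree:
27.8407
34.6912 19.6868
41.9490 26.0780 12.0488
49.1399 33.4523 17.2817 5.7751
55.6853 41.3697 24.0348 9.1940 1.6660
60.9817 49.1399 32.1691 14.3087 3.0494 0.0000
65.2673 55.6853 41.0509 21.5782 5.5816 0.0000 0.0000
68.7352 60.9817 49.1399 31.0542 10.2164 0.0000 0.0000 0.0000
71.5413 65.2673 55.6853 41.0509 18.7000 0.0000 0.0000 0.0000 0.0000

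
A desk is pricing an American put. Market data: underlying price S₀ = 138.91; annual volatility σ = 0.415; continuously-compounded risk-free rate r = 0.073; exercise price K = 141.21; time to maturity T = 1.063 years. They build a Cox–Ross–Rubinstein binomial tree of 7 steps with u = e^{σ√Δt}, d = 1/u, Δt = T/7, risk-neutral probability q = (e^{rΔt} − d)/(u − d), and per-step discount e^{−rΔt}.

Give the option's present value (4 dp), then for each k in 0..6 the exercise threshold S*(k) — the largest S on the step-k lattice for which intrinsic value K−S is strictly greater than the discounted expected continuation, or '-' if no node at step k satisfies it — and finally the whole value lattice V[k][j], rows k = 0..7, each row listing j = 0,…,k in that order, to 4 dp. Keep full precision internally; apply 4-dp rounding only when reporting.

price = 20.8055
boundary = - - - 85.5126 100.5228 85.5126 100.5228
tree:
20.8055
29.9138 11.9443
41.5986 18.6189 5.3764
55.6974 28.0945 9.3323 1.4453
68.4662 40.6872 15.8286 2.8880 0.0000
79.3284 55.6974 25.9953 5.7709 0.0000 0.0000
88.5687 68.4662 40.6872 11.5315 0.0000 0.0000 0.0000
96.4291 79.3284 55.6974 23.0422 0.0000 0.0000 0.0000 0.0000

params: Δt=0.15186 u=1.17553 d=0.85068 q=0.49397 e^(-rΔt)=0.98898
t_7 payoffs: 96.4291 79.3284 55.6974 23.0422 0.0000 0.0000 0.0000 0.0000
t_6: node(6,0) S=52.6413 payoff=88.5687 vs cont=87.0119 → 88.5687 [stop]  node(6,1) S=72.7438 payoff=68.4662 vs cont=66.9095 → 68.4662 [stop]  node(6,2) S=100.5228 payoff=40.6872 vs cont=39.1304 → 40.6872 [stop]  node(6,3) S=138.9100 payoff=2.3000 vs cont=11.5315 → 11.5315 [wait]  node(6,4) S=191.9563 payoff=0.0000 vs cont=0.0000 → 0.0000 [wait]  node(6,5) S=265.2597 payoff=0.0000 vs cont=0.0000 → 0.0000 [wait]  node(6,6) S=366.5558 payoff=0.0000 vs cont=0.0000 → 0.0000 [wait]  ⇒ S*(6)=100.5228
t_5: node(5,0) S=61.8816 payoff=79.3284 vs cont=77.7717 → 79.3284 [stop]  node(5,1) S=85.5126 payoff=55.6974 vs cont=54.1406 → 55.6974 [stop]  node(5,2) S=118.1678 payoff=23.0422 vs cont=25.9953 → 25.9953 [wait]  node(5,3) S=163.2931 payoff=0.0000 vs cont=5.7709 → 5.7709 [wait]  node(5,4) S=225.6507 payoff=0.0000 vs cont=0.0000 → 0.0000 [wait]  node(5,5) S=311.8212 payoff=0.0000 vs cont=0.0000 → 0.0000 [wait]  ⇒ S*(5)=85.5126
t_4: node(4,0) S=72.7438 payoff=68.4662 vs cont=66.9095 → 68.4662 [stop]  node(4,1) S=100.5228 payoff=40.6872 vs cont=40.5731 → 40.6872 [stop]  node(4,2) S=138.9100 payoff=2.3000 vs cont=15.8286 → 15.8286 [wait]  node(4,3) S=191.9563 payoff=0.0000 vs cont=2.8880 → 2.8880 [wait]  node(4,4) S=265.2597 payoff=0.0000 vs cont=0.0000 → 0.0000 [wait]  ⇒ S*(4)=100.5228
t_3: node(3,0) S=85.5126 payoff=55.6974 vs cont=54.1406 → 55.6974 [stop]  node(3,1) S=118.1678 payoff=23.0422 vs cont=28.0945 → 28.0945 [wait]  node(3,2) S=163.2931 payoff=0.0000 vs cont=9.3323 → 9.3323 [wait]  node(3,3) S=225.6507 payoff=0.0000 vs cont=1.4453 → 1.4453 [wait]  ⇒ S*(3)=85.5126
t_2: node(2,0) S=100.5228 payoff=40.6872 vs cont=41.5986 → 41.5986 [wait]  node(2,1) S=138.9100 payoff=2.3000 vs cont=18.6189 → 18.6189 [wait]  node(2,2) S=191.9563 payoff=0.0000 vs cont=5.3764 → 5.3764 [wait]  ⇒ S*(2)=-
t_1: node(1,0) S=118.1678 payoff=23.0422 vs cont=29.9138 → 29.9138 [wait]  node(1,1) S=163.2931 payoff=0.0000 vs cont=11.9443 → 11.9443 [wait]  ⇒ S*(1)=-
t_0: node(0,0) S=138.9100 payoff=2.3000 vs cont=20.8055 → 20.8055 [wait]  ⇒ S*(0)=-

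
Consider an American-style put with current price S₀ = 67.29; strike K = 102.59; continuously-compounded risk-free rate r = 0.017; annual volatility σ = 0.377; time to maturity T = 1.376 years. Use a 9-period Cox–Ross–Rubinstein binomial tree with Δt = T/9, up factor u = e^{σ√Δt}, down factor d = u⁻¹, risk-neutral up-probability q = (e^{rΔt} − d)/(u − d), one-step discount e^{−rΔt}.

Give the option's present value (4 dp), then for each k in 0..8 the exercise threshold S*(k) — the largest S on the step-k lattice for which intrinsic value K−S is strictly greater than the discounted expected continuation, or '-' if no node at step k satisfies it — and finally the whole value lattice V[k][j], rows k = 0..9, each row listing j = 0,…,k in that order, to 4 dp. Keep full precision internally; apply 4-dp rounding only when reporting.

Δt=0.15289, u=1.15883, d=0.86294, q=0.47201, disc=e^(-rΔt)=0.99740
k=9 terminal: V=max(K-S,0) → 84.7344 78.6120 70.3903 59.3494 44.5228 24.6123 0.0000 0.0000 0.0000 0.0000
k=8: j=0 S=20.6915 intr=81.8985 cont=81.6322 V=81.8985[EX]; j=1 S=27.7864 intr=74.8036 cont=74.5373 V=74.8036[EX]; j=2 S=37.3140 intr=65.2760 cont=65.0097 V=65.2760[EX]; j=3 S=50.1085 intr=52.4815 cont=52.2152 V=52.4815[EX]; j=4 S=67.2900 intr=35.3000 cont=35.0337 V=35.3000[EX]; j=5 S=90.3629 intr=12.2271 cont=12.9614 V=12.9614[hold]; j=6 S=121.3471 intr=0.0000 cont=0.0000 V=0.0000[hold]; j=7 S=162.9554 intr=0.0000 cont=0.0000 V=0.0000[hold]; j=8 S=218.8306 intr=0.0000 cont=0.0000 V=0.0000[hold]  S*(8)=67.2900
k=7: j=0 S=23.9780 intr=78.6120 cont=78.3457 V=78.6120[EX]; j=1 S=32.1997 intr=70.3903 cont=70.1240 V=70.3903[EX]; j=2 S=43.2406 intr=59.3494 cont=59.0831 V=59.3494[EX]; j=3 S=58.0672 intr=44.5228 cont=44.2565 V=44.5228[EX]; j=4 S=77.9777 intr=24.6123 cont=24.6917 V=24.6917[hold]; j=5 S=104.7152 intr=0.0000 cont=6.8257 V=6.8257[hold]; j=6 S=140.6206 intr=0.0000 cont=0.0000 V=0.0000[hold]; j=7 S=188.8376 intr=0.0000 cont=0.0000 V=0.0000[hold]  S*(7)=58.0672
k=6: j=0 S=27.7864 intr=74.8036 cont=74.5373 V=74.8036[EX]; j=1 S=37.3140 intr=65.2760 cont=65.0097 V=65.2760[EX]; j=2 S=50.1085 intr=52.4815 cont=52.2152 V=52.4815[EX]; j=3 S=67.2900 intr=35.3000 cont=35.0711 V=35.3000[EX]; j=4 S=90.3629 intr=12.2271 cont=16.2166 V=16.2166[hold]; j=5 S=121.3471 intr=0.0000 cont=3.5946 V=3.5946[hold]; j=6 S=162.9554 intr=0.0000 cont=0.0000 V=0.0000[hold]  S*(6)=67.2900
k=5: j=0 S=32.1997 intr=70.3903 cont=70.1240 V=70.3903[EX]; j=1 S=43.2406 intr=59.3494 cont=59.0831 V=59.3494[EX]; j=2 S=58.0672 intr=44.5228 cont=44.2565 V=44.5228[EX]; j=3 S=77.9777 intr=24.6123 cont=26.2242 V=26.2242[hold]; j=4 S=104.7152 intr=0.0000 cont=10.2322 V=10.2322[hold]; j=5 S=140.6206 intr=0.0000 cont=1.8930 V=1.8930[hold]  S*(5)=58.0672
k=4: j=0 S=37.3140 intr=65.2760 cont=65.0097 V=65.2760[EX]; j=1 S=50.1085 intr=52.4815 cont=52.2152 V=52.4815[EX]; j=2 S=67.2900 intr=35.3000 cont=35.7925 V=35.7925[hold]; j=3 S=90.3629 intr=12.2271 cont=18.6274 V=18.6274[hold]; j=4 S=121.3471 intr=0.0000 cont=6.2797 V=6.2797[hold]  S*(4)=50.1085
k=3: j=0 S=43.2406 intr=59.3494 cont=59.0831 V=59.3494[EX]; j=1 S=58.0672 intr=44.5228 cont=44.4884 V=44.5228[EX]; j=2 S=77.9777 intr=24.6123 cont=27.6185 V=27.6185[hold]; j=3 S=104.7152 intr=0.0000 cont=12.7659 V=12.7659[hold]  S*(3)=58.0672
k=2: j=0 S=50.1085 intr=52.4815 cont=52.2152 V=52.4815[EX]; j=1 S=67.2900 intr=35.3000 cont=36.4490 V=36.4490[hold]; j=2 S=90.3629 intr=12.2271 cont=20.5545 V=20.5545[hold]  S*(2)=50.1085
k=1: j=0 S=58.0672 intr=44.5228 cont=44.7974 V=44.7974[hold]; j=1 S=77.9777 intr=24.6123 cont=28.8715 V=28.8715[hold]  S*(1)=-
k=0: j=0 S=67.2900 intr=35.3000 cont=37.1835 V=37.1835[hold]  S*(0)=-

price = 37.1835
boundary = - - 50.1085 58.0672 50.1085 58.0672 67.2900 58.0672 67.2900
tree:
37.1835
44.7974 28.8715
52.4815 36.4490 20.5545
59.3494 44.5228 27.6185 12.7659
65.2760 52.4815 35.7925 18.6274 6.2797
70.3903 59.3494 44.5228 26.2242 10.2322 1.8930
74.8036 65.2760 52.4815 35.3000 16.2166 3.5946 0.0000
78.6120 70.3903 59.3494 44.5228 24.6917 6.8257 0.0000 0.0000
81.8985 74.8036 65.2760 52.4815 35.3000 12.9614 0.0000 0.0000 0.0000
84.7344 78.6120 70.3903 59.3494 44.5228 24.6123 0.0000 0.0000 0.0000 0.0000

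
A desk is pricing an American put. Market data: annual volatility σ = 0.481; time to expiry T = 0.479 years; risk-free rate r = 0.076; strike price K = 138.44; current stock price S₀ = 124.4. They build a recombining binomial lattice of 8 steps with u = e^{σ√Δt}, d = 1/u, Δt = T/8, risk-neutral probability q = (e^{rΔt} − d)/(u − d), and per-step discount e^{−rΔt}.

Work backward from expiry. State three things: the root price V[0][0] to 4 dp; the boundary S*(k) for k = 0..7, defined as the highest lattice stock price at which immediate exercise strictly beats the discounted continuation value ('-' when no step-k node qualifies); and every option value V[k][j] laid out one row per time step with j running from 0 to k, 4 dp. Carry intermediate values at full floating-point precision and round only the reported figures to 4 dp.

price = 23.2478
boundary = - - - 87.3925 98.3081 87.3925 98.3081 110.5872
tree:
23.2478
31.2095 15.1757
40.5986 21.7253 8.4983
51.0475 30.0985 13.2106 3.6716
60.7512 40.1319 19.9332 6.3349 0.9331
69.3774 51.0475 28.9697 10.7112 1.8378 0.0000
77.0457 60.7512 40.1319 17.6189 3.6196 0.0000 0.0000
83.8627 69.3774 51.0475 27.8528 7.1287 0.0000 0.0000 0.0000
89.9227 77.0457 60.7512 40.1319 14.0400 0.0000 0.0000 0.0000 0.0000

Δt=0.05987, u=1.12490, d=0.88896, q=0.48994, disc=e^(-rΔt)=0.99546
k=8 terminal: V=max(K-S,0) → 89.9227 77.0457 60.7512 40.1319 14.0400 0.0000 0.0000 0.0000 0.0000
k=7: j=0 S=54.5773 intr=83.8627 cont=83.2341 V=83.8627[EX]; j=1 S=69.0626 intr=69.3774 cont=68.7488 V=69.3774[EX]; j=2 S=87.3925 intr=51.0475 cont=50.4190 V=51.0475[EX]; j=3 S=110.5872 intr=27.8528 cont=27.2242 V=27.8528[EX]; j=4 S=139.9381 intr=0.0000 cont=7.1287 V=7.1287[hold]; j=5 S=177.0789 intr=0.0000 cont=0.0000 V=0.0000[hold]; j=6 S=224.0772 intr=0.0000 cont=0.0000 V=0.0000[hold]; j=7 S=283.5492 intr=0.0000 cont=0.0000 V=0.0000[hold]  S*(7)=110.5872
k=6: j=0 S=61.3943 intr=77.0457 cont=76.4172 V=77.0457[EX]; j=1 S=77.6888 intr=60.7512 cont=60.1226 V=60.7512[EX]; j=2 S=98.3081 intr=40.1319 cont=39.5033 V=40.1319[EX]; j=3 S=124.4000 intr=14.0400 cont=17.6189 V=17.6189[hold]; j=4 S=157.4169 intr=0.0000 cont=3.6196 V=3.6196[hold]; j=5 S=199.1967 intr=0.0000 cont=0.0000 V=0.0000[hold]; j=6 S=252.0653 intr=0.0000 cont=0.0000 V=0.0000[hold]  S*(6)=98.3081
k=5: j=0 S=69.0626 intr=69.3774 cont=68.7488 V=69.3774[EX]; j=1 S=87.3925 intr=51.0475 cont=50.4190 V=51.0475[EX]; j=2 S=110.5872 intr=27.8528 cont=28.9697 V=28.9697[hold]; j=3 S=139.9381 intr=0.0000 cont=10.7112 V=10.7112[hold]; j=4 S=177.0789 intr=0.0000 cont=1.8378 V=1.8378[hold]; j=5 S=224.0772 intr=0.0000 cont=0.0000 V=0.0000[hold]  S*(5)=87.3925
k=4: j=0 S=77.6888 intr=60.7512 cont=60.1226 V=60.7512[EX]; j=1 S=98.3081 intr=40.1319 cont=40.0481 V=40.1319[EX]; j=2 S=124.4000 intr=14.0400 cont=19.9332 V=19.9332[hold]; j=3 S=157.4169 intr=0.0000 cont=6.3349 V=6.3349[hold]; j=4 S=199.1967 intr=0.0000 cont=0.9331 V=0.9331[hold]  S*(4)=98.3081
k=3: j=0 S=87.3925 intr=51.0475 cont=50.4190 V=51.0475[EX]; j=1 S=110.5872 intr=27.8528 cont=30.0985 V=30.0985[hold]; j=2 S=139.9381 intr=0.0000 cont=13.2106 V=13.2106[hold]; j=3 S=177.0789 intr=0.0000 cont=3.6716 V=3.6716[hold]  S*(3)=87.3925
k=2: j=0 S=98.3081 intr=40.1319 cont=40.5986 V=40.5986[hold]; j=1 S=124.4000 intr=14.0400 cont=21.7253 V=21.7253[hold]; j=2 S=157.4169 intr=0.0000 cont=8.4983 V=8.4983[hold]  S*(2)=-
k=1: j=0 S=110.5872 intr=27.8528 cont=31.2095 V=31.2095[hold]; j=1 S=139.9381 intr=0.0000 cont=15.1757 V=15.1757[hold]  S*(1)=-
k=0: j=0 S=124.4000 intr=14.0400 cont=23.2478 V=23.2478[hold]  S*(0)=-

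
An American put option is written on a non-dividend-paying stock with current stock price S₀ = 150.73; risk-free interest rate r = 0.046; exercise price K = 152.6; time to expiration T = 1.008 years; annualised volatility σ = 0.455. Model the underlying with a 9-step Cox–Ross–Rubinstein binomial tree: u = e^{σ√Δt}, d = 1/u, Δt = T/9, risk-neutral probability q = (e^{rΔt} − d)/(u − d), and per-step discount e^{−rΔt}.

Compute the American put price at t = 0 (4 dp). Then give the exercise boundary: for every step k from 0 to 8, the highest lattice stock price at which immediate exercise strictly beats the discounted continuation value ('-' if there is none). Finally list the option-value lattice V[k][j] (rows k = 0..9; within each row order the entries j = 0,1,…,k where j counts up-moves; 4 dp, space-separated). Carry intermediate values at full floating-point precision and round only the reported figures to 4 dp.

params: Δt=0.11200 u=1.16448 d=0.85875 q=0.47890 e^(-rΔt)=0.99486
t_9 payoffs: 114.3157 100.6862 82.2045 57.1432 23.1599 0.0000 0.0000 0.0000 0.0000 0.0000
t_8: node(8,0) S=44.5812 payoff=108.0188 vs cont=107.2346 → 108.0188 [stop]  node(8,1) S=60.4525 payoff=92.1475 vs cont=91.3634 → 92.1475 [stop]  node(8,2) S=81.9740 payoff=70.6260 vs cont=69.8419 → 70.6260 [stop]  node(8,3) S=111.1573 payoff=41.4427 vs cont=40.6586 → 41.4427 [stop]  node(8,4) S=150.7300 payoff=1.8700 vs cont=12.0066 → 12.0066 [wait]  node(8,5) S=204.3909 payoff=0.0000 vs cont=0.0000 → 0.0000 [wait]  node(8,6) S=277.1555 payoff=0.0000 vs cont=0.0000 → 0.0000 [wait]  node(8,7) S=375.8247 payoff=0.0000 vs cont=0.0000 → 0.0000 [wait]  node(8,8) S=509.6209 payoff=0.0000 vs cont=0.0000 → 0.0000 [wait]  ⇒ S*(8)=111.1573
t_7: node(7,0) S=51.9138 payoff=100.6862 vs cont=99.9020 → 100.6862 [stop]  node(7,1) S=70.3955 payoff=82.2045 vs cont=81.4203 → 82.2045 [stop]  node(7,2) S=95.4568 payoff=57.1432 vs cont=56.3590 → 57.1432 [stop]  node(7,3) S=129.4401 payoff=23.1599 vs cont=27.2052 → 27.2052 [wait]  node(7,4) S=175.5216 payoff=0.0000 vs cont=6.2245 → 6.2245 [wait]  node(7,5) S=238.0085 payoff=0.0000 vs cont=0.0000 → 0.0000 [wait]  node(7,6) S=322.7412 payoff=0.0000 vs cont=0.0000 → 0.0000 [wait]  node(7,7) S=437.6393 payoff=0.0000 vs cont=0.0000 → 0.0000 [wait]  ⇒ S*(7)=95.4568
t_6: node(6,0) S=60.4525 payoff=92.1475 vs cont=91.3634 → 92.1475 [stop]  node(6,1) S=81.9740 payoff=70.6260 vs cont=69.8419 → 70.6260 [stop]  node(6,2) S=111.1573 payoff=41.4427 vs cont=42.5859 → 42.5859 [wait]  node(6,3) S=150.7300 payoff=1.8700 vs cont=17.0694 → 17.0694 [wait]  node(6,4) S=204.3909 payoff=0.0000 vs cont=3.2269 → 3.2269 [wait]  node(6,5) S=277.1555 payoff=0.0000 vs cont=0.0000 → 0.0000 [wait]  node(6,6) S=375.8247 payoff=0.0000 vs cont=0.0000 → 0.0000 [wait]  ⇒ S*(6)=81.9740
t_5: node(5,0) S=70.3955 payoff=82.2045 vs cont=81.4203 → 82.2045 [stop]  node(5,1) S=95.4568 payoff=57.1432 vs cont=56.9037 → 57.1432 [stop]  node(5,2) S=129.4401 payoff=23.1599 vs cont=30.2100 → 30.2100 [wait]  node(5,3) S=175.5216 payoff=0.0000 vs cont=10.3866 → 10.3866 [wait]  node(5,4) S=238.0085 payoff=0.0000 vs cont=1.6729 → 1.6729 [wait]  node(5,5) S=322.7412 payoff=0.0000 vs cont=0.0000 → 0.0000 [wait]  ⇒ S*(5)=95.4568
t_4: node(4,0) S=81.9740 payoff=70.6260 vs cont=69.8419 → 70.6260 [stop]  node(4,1) S=111.1573 payoff=41.4427 vs cont=44.0175 → 44.0175 [wait]  node(4,2) S=150.7300 payoff=1.8700 vs cont=20.6101 → 20.6101 [wait]  node(4,3) S=204.3909 payoff=0.0000 vs cont=6.1816 → 6.1816 [wait]  node(4,4) S=277.1555 payoff=0.0000 vs cont=0.8673 → 0.8673 [wait]  ⇒ S*(4)=81.9740
t_3: node(3,0) S=95.4568 payoff=57.1432 vs cont=57.5857 → 57.5857 [wait]  node(3,1) S=129.4401 payoff=23.1599 vs cont=32.6391 → 32.6391 [wait]  node(3,2) S=175.5216 payoff=0.0000 vs cont=13.6299 → 13.6299 [wait]  node(3,3) S=238.0085 payoff=0.0000 vs cont=3.6179 → 3.6179 [wait]  ⇒ S*(3)=-
t_2: node(2,0) S=111.1573 payoff=41.4427 vs cont=45.4042 → 45.4042 [wait]  node(2,1) S=150.7300 payoff=1.8700 vs cont=23.4146 → 23.4146 [wait]  node(2,2) S=204.3909 payoff=0.0000 vs cont=8.7897 → 8.7897 [wait]  ⇒ S*(2)=-
t_1: node(1,0) S=129.4401 payoff=23.1599 vs cont=34.6942 → 34.6942 [wait]  node(1,1) S=175.5216 payoff=0.0000 vs cont=16.3264 → 16.3264 [wait]  ⇒ S*(1)=-
t_0: node(0,0) S=150.7300 payoff=1.8700 vs cont=25.7648 → 25.7648 [wait]  ⇒ S*(0)=-

price = 25.7648
boundary = - - - - 81.9740 95.4568 81.9740 95.4568 111.1573
tree:
25.7648
34.6942 16.3264
45.4042 23.4146 8.7897
57.5857 32.6391 13.6299 3.6179
70.6260 44.0175 20.6101 6.1816 0.8673
82.2045 57.1432 30.2100 10.3866 1.6729 0.0000
92.1475 70.6260 42.5859 17.0694 3.2269 0.0000 0.0000
100.6862 82.2045 57.1432 27.2052 6.2245 0.0000 0.0000 0.0000
108.0188 92.1475 70.6260 41.4427 12.0066 0.0000 0.0000 0.0000 0.0000
114.3157 100.6862 82.2045 57.1432 23.1599 0.0000 0.0000 0.0000 0.0000 0.0000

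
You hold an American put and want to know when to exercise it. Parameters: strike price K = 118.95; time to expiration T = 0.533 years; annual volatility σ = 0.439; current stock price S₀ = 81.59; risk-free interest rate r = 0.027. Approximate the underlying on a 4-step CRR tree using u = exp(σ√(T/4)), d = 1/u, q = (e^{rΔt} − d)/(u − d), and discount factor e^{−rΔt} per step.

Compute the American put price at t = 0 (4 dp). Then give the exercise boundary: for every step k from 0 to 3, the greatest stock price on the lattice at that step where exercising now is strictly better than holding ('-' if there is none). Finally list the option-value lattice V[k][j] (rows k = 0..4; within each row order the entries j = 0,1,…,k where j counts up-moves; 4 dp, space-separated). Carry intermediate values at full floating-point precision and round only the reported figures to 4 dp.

Δt=0.13325, u=1.17380, d=0.85193, q=0.47122, disc=e^(-rΔt)=0.99641
k=4 terminal: V=max(K-S,0) → 75.9712 59.7331 37.3600 6.5339 0.0000
k=3: j=0 S=50.4487 intr=68.5013 cont=68.0741 V=68.5013[EX]; j=1 S=69.5090 intr=49.4410 cont=49.0138 V=49.4410[EX]; j=2 S=95.7707 intr=23.1793 cont=22.7521 V=23.1793[EX]; j=3 S=131.9545 intr=0.0000 cont=3.4426 V=3.4426[hold]  S*(3)=95.7707
k=2: j=0 S=59.2169 intr=59.7331 cont=59.3059 V=59.7331[EX]; j=1 S=81.5900 intr=37.3600 cont=36.9328 V=37.3600[EX]; j=2 S=112.4161 intr=6.5339 cont=13.8291 V=13.8291[hold]  S*(2)=81.5900
k=1: j=0 S=69.5090 intr=49.4410 cont=49.0138 V=49.4410[EX]; j=1 S=95.7707 intr=23.1793 cont=26.1774 V=26.1774[hold]  S*(1)=69.5090
k=0: j=0 S=81.5900 intr=37.3600 cont=38.3405 V=38.3405[hold]  S*(0)=-

price = 38.3405
boundary = - 69.5090 81.5900 95.7707
tree:
38.3405
49.4410 26.1774
59.7331 37.3600 13.8291
68.5013 49.4410 23.1793 3.4426
75.9712 59.7331 37.3600 6.5339 0.0000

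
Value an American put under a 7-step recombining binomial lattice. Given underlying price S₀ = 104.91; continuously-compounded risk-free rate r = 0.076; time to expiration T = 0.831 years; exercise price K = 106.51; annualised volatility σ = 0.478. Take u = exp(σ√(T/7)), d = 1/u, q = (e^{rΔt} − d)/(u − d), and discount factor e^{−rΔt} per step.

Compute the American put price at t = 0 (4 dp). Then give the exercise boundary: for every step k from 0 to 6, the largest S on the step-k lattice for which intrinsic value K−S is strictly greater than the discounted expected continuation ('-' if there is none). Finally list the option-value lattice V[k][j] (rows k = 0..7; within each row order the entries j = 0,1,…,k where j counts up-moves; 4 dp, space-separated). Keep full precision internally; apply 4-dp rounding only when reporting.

params: Δt=0.11871 u=1.17903 d=0.84815 q=0.48631 e^(-rΔt)=0.99102
t_7 payoffs: 73.3866 60.4645 42.5013 17.5303 0.0000 0.0000 0.0000 0.0000
t_6: node(6,0) S=39.0536 payoff=67.4564 vs cont=66.4998 → 67.4564 [stop]  node(6,1) S=54.2892 payoff=52.2208 vs cont=51.2642 → 52.2208 [stop]  node(6,2) S=75.4684 payoff=31.0416 vs cont=30.0850 → 31.0416 [stop]  node(6,3) S=104.9100 payoff=1.6000 vs cont=8.9243 → 8.9243 [wait]  node(6,4) S=145.8374 payoff=0.0000 vs cont=0.0000 → 0.0000 [wait]  node(6,5) S=202.7313 payoff=0.0000 vs cont=0.0000 → 0.0000 [wait]  node(6,6) S=281.8205 payoff=0.0000 vs cont=0.0000 → 0.0000 [wait]  ⇒ S*(6)=75.4684
t_5: node(5,0) S=46.0455 payoff=60.4645 vs cont=59.5079 → 60.4645 [stop]  node(5,1) S=64.0087 payoff=42.5013 vs cont=41.5447 → 42.5013 [stop]  node(5,2) S=88.9797 payoff=17.5303 vs cont=20.1035 → 20.1035 [wait]  node(5,3) S=123.6924 payoff=0.0000 vs cont=4.5431 → 4.5431 [wait]  node(5,4) S=171.9471 payoff=0.0000 vs cont=0.0000 → 0.0000 [wait]  node(5,5) S=239.0269 payoff=0.0000 vs cont=0.0000 → 0.0000 [wait]  ⇒ S*(5)=64.0087
t_4: node(4,0) S=54.2892 payoff=52.2208 vs cont=51.2642 → 52.2208 [stop]  node(4,1) S=75.4684 payoff=31.0416 vs cont=31.3251 → 31.3251 [wait]  node(4,2) S=104.9100 payoff=1.6000 vs cont=12.4238 → 12.4238 [wait]  node(4,3) S=145.8374 payoff=0.0000 vs cont=2.3128 → 2.3128 [wait]  node(4,4) S=202.7313 payoff=0.0000 vs cont=0.0000 → 0.0000 [wait]  ⇒ S*(4)=54.2892
t_3: node(3,0) S=64.0087 payoff=42.5013 vs cont=41.6813 → 42.5013 [stop]  node(3,1) S=88.9797 payoff=17.5303 vs cont=21.9344 → 21.9344 [wait]  node(3,2) S=123.6924 payoff=0.0000 vs cont=7.4393 → 7.4393 [wait]  node(3,3) S=171.9471 payoff=0.0000 vs cont=1.1774 → 1.1774 [wait]  ⇒ S*(3)=64.0087
t_2: node(2,0) S=75.4684 payoff=31.0416 vs cont=32.2075 → 32.2075 [wait]  node(2,1) S=104.9100 payoff=1.6000 vs cont=14.7516 → 14.7516 [wait]  node(2,2) S=145.8374 payoff=0.0000 vs cont=4.3546 → 4.3546 [wait]  ⇒ S*(2)=-
t_1: node(1,0) S=88.9797 payoff=17.5303 vs cont=23.5055 → 23.5055 [wait]  node(1,1) S=123.6924 payoff=0.0000 vs cont=9.6083 → 9.6083 [wait]  ⇒ S*(1)=-
t_0: node(0,0) S=104.9100 payoff=1.6000 vs cont=16.5967 → 16.5967 [wait]  ⇒ S*(0)=-

price = 16.5967
boundary = - - - 64.0087 54.2892 64.0087 75.4684
tree:
16.5967
23.5055 9.6083
32.2075 14.7516 4.3546
42.5013 21.9344 7.4393 1.1774
52.2208 31.3251 12.4238 2.3128 0.0000
60.4645 42.5013 20.1035 4.5431 0.0000 0.0000
67.4564 52.2208 31.0416 8.9243 0.0000 0.0000 0.0000
73.3866 60.4645 42.5013 17.5303 0.0000 0.0000 0.0000 0.0000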